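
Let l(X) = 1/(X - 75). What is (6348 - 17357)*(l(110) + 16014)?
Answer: -6170445419/35 ≈ -1.7630e+8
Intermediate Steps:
l(X) = 1/(-75 + X)
(6348 - 17357)*(l(110) + 16014) = (6348 - 17357)*(1/(-75 + 110) + 16014) = -11009*(1/35 + 16014) = -11009*560491/35 = -6170445419/35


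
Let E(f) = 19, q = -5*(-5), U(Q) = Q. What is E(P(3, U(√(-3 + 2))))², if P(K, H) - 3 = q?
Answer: 361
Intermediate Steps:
q = 25
P(K, H) = 28 (P(K, H) = 3 + 25 = 28)
E(P(3, U(√(-3 + 2))))² = 19² = 361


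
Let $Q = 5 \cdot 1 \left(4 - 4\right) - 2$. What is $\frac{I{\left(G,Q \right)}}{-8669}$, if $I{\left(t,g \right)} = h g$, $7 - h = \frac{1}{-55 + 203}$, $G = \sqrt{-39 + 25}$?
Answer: $\frac{1035}{641506} \approx 0.0016134$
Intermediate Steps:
$Q = -2$ ($Q = 5 \cdot 1 \cdot 0 - 2 = 5 \cdot 0 - 2 = 0 - 2 = -2$)
$G = i \sqrt{14}$ ($G = \sqrt{-14} = i \sqrt{14} \approx 3.7417 i$)
$h = \frac{1035}{148}$ ($h = 7 - \frac{1}{-55 + 203} = 7 - \frac{1}{148} = \frac{1035}{148} \approx 6.9932$)
$I{\left(t,g \right)} = \frac{1035 g}{148}$
$\frac{I{\left(G,Q \right)}}{-8669} = \frac{\frac{1035}{148} \left(-2\right)}{-8669} = \left(- \frac{1035}{74}\right) \left(- \frac{1}{8669}\right) = \frac{1035}{641506}$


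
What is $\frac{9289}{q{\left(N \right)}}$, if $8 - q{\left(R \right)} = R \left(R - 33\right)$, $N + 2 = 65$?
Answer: $- \frac{9289}{1882} \approx -4.9357$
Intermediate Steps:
$N = 63$ ($N = -2 + 65 = 63$)
$q{\left(R \right)} = 8 - R \left(-33 + R\right)$ ($q{\left(R \right)} = 8 - R \left(R - 33\right) = 8 - R \left(-33 + R\right)$)
$\frac{9289}{q{\left(N \right)}} = \frac{9289}{8 - 63^{2} + 33 \cdot 63} = \frac{9289}{8 - 3969 + 2079} = \frac{9289}{-1882} = 9289 \left(- \frac{1}{1882}\right) = - \frac{9289}{1882}$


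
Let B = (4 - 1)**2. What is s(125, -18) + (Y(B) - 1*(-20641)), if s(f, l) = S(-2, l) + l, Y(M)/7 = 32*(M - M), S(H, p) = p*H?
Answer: 20659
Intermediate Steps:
B = 9 (B = 3**2 = 9)
S(H, p) = H*p
Y(M) = 0 (Y(M) = 7*(32*(M - M)) = 7*(32*0) = 7*0 = 0)
s(f, l) = -l (s(f, l) = -2*l + l = -l)
s(125, -18) + (Y(B) - 1*(-20641)) = -1*(-18) + (0 - 1*(-20641)) = 18 + (0 + 20641) = 18 + 20641 = 20659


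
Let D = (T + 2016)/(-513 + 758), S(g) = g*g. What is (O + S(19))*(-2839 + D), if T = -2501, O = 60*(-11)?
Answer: 41623192/49 ≈ 8.4945e+5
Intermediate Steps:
O = -660
S(g) = g²
D = -97/49 (D = (-2501 + 2016)/(-513 + 758) = -485/245 = -485*1/245 = -97/49 ≈ -1.9796)
(O + S(19))*(-2839 + D) = (-660 + 19²)*(-2839 - 97/49) = (-660 + 361)*(-139208/49) = -299*(-139208/49) = 41623192/49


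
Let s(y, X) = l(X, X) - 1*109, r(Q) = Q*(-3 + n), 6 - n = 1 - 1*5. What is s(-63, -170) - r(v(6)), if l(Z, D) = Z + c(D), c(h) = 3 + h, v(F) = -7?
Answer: -397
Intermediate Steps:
l(Z, D) = 3 + D + Z (l(Z, D) = Z + (3 + D) = 3 + D + Z)
n = 10 (n = 6 - (1 - 1*5) = 6 - (1 - 5) = 6 - 1*(-4) = 6 + 4 = 10)
r(Q) = 7*Q (r(Q) = Q*(-3 + 10) = Q*7 = 7*Q)
s(y, X) = -106 + 2*X (s(y, X) = (3 + X + X) - 1*109 = (3 + 2*X) - 109 = -106 + 2*X)
s(-63, -170) - r(v(6)) = (-106 + 2*(-170)) - 7*(-7) = (-106 - 340) - 1*(-49) = -446 + 49 = -397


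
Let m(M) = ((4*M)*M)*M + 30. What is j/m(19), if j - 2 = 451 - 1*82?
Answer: 371/27466 ≈ 0.013508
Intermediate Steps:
m(M) = 30 + 4*M**3 (m(M) = (4*M**2)*M + 30 = 4*M**3 + 30 = 30 + 4*M**3)
j = 371 (j = 2 + (451 - 1*82) = 2 + (451 - 82) = 2 + 369 = 371)
j/m(19) = 371/(30 + 4*19**3) = 371/(30 + 4*6859) = 371/(30 + 27436) = 371/27466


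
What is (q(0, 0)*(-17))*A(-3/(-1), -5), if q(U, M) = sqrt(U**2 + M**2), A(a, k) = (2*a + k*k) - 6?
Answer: 0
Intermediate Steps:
A(a, k) = -6 + k**2 + 2*a (A(a, k) = (2*a + k**2) - 6 = (k**2 + 2*a) - 6 = -6 + k**2 + 2*a)
q(U, M) = sqrt(M**2 + U**2)
(q(0, 0)*(-17))*A(-3/(-1), -5) = (sqrt(0**2 + 0**2)*(-17))*(-6 + (-5)**2 + 2*(-3/(-1))) = (sqrt(0 + 0)*(-17))*(-6 + 25 + 2*(-3*(-1))) = (sqrt(0)*(-17))*(-6 + 25 + 2*3) = (0*(-17))*(-6 + 25 + 6) = 0*25 = 0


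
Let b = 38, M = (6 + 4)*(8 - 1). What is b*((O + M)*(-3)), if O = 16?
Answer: -9804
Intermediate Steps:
M = 70 (M = 10*7 = 70)
b*((O + M)*(-3)) = 38*((16 + 70)*(-3)) = 38*(86*(-3)) = 38*(-258) = -9804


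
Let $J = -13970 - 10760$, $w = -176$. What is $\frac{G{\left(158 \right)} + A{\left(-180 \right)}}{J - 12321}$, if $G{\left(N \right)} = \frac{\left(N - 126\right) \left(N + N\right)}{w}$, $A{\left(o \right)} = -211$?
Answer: $\frac{2953}{407561} \approx 0.0072455$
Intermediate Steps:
$G{\left(N \right)} = - \frac{N \left(-126 + N\right)}{88}$ ($G{\left(N \right)} = \frac{\left(N - 126\right) \left(N + N\right)}{-176} = \left(-126 + N\right) 2 N \left(- \frac{1}{176}\right) = 2 N \left(-126 + N\right) \left(- \frac{1}{176}\right) = - \frac{N \left(-126 + N\right)}{88}$)
$J = -24730$ ($J = -13970 - 10760 = -24730$)
$\frac{G{\left(158 \right)} + A{\left(-180 \right)}}{J - 12321} = \frac{\frac{1}{88} \cdot 158 \left(126 - 158\right) - 211}{-24730 - 12321} = \frac{\frac{1}{88} \cdot 158 \left(126 - 158\right) - 211}{-37051} = \left(\frac{1}{88} \cdot 158 \left(-32\right) - 211\right) \left(- \frac{1}{37051}\right) = \left(- \frac{632}{11} - 211\right) \left(- \frac{1}{37051}\right) = \left(- \frac{2953}{11}\right) \left(- \frac{1}{37051}\right) = \frac{2953}{407561}$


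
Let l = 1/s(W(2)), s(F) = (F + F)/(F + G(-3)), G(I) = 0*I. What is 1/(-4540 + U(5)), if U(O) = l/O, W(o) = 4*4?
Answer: -10/45399 ≈ -0.00022027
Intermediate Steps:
W(o) = 16
G(I) = 0
s(F) = 2 (s(F) = (F + F)/(F + 0) = (2*F)/F = 2)
l = ½ (l = 1/2 = ½ ≈ 0.50000)
U(O) = 1/(2*O)
1/(-4540 + U(5)) = 1/(-4540 + (½)/5) = 1/(-4540 + (½)*(⅕)) = 1/(-4540 + ⅒) = 1/(-45399/10) = -10/45399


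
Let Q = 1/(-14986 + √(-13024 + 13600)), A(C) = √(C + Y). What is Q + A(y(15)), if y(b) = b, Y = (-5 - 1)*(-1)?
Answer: -1/14962 + √21 ≈ 4.5825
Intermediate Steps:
Y = 6 (Y = -6*(-1) = 6)
A(C) = √(6 + C) (A(C) = √(C + 6) = √(6 + C))
Q = -1/14962 (Q = 1/(-14986 + √576) = 1/(-14986 + 24) = 1/(-14962) = -1/14962 ≈ -6.6836e-5)
Q + A(y(15)) = -1/14962 + √(6 + 15) = -1/14962 + √21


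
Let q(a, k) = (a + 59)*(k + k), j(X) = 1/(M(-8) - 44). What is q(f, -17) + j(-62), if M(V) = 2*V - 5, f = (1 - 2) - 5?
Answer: -117131/65 ≈ -1802.0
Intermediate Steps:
f = -6 (f = -1 - 5 = -6)
M(V) = -5 + 2*V
j(X) = -1/65 (j(X) = 1/((-5 + 2*(-8)) - 44) = 1/((-5 - 16) - 44) = 1/(-21 - 44) = 1/(-65) = -1/65)
q(a, k) = 2*k*(59 + a) (q(a, k) = (59 + a)*(2*k) = 2*k*(59 + a))
q(f, -17) + j(-62) = 2*(-17)*(59 - 6) - 1/65 = 2*(-17)*53 - 1/65 = -1802 - 1/65 = -117131/65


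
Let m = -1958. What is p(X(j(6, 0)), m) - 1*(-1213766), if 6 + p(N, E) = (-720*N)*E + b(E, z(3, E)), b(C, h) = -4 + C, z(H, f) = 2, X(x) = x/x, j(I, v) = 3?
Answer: 2621558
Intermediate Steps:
X(x) = 1
p(N, E) = -10 + E - 720*E*N (p(N, E) = -6 + ((-720*N)*E + (-4 + E)) = -6 + (-720*E*N + (-4 + E)) = -6 + (-4 + E - 720*E*N) = -10 + E - 720*E*N)
p(X(j(6, 0)), m) - 1*(-1213766) = (-10 - 1958 - 720*(-1958)*1) - 1*(-1213766) = (-10 - 1958 + 1409760) + 1213766 = 1407792 + 1213766 = 2621558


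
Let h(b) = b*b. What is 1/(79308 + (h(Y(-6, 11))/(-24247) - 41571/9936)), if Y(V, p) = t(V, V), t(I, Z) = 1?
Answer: 26768688/2122859109907 ≈ 1.2610e-5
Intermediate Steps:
Y(V, p) = 1
h(b) = b²
1/(79308 + (h(Y(-6, 11))/(-24247) - 41571/9936)) = 1/(79308 + (1²/(-24247) - 41571/9936)) = 1/(79308 + (1*(-1/24247) - 41571*1/9936)) = 1/(79308 + (-1/24247 - 4619/1104)) = 1/(79308 - 111997997/26768688) = 1/(2122859109907/26768688) = 26768688/2122859109907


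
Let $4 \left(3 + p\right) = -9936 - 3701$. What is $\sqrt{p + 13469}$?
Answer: $\frac{\sqrt{40227}}{2} \approx 100.28$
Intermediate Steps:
$p = - \frac{13649}{4}$ ($p = -3 + \frac{-9936 - 3701}{4} = -3 + \frac{1}{4} \left(-13637\right) = -3 - \frac{13637}{4} = - \frac{13649}{4} \approx -3412.3$)
$\sqrt{p + 13469} = \sqrt{- \frac{13649}{4} + 13469} = \sqrt{\frac{40227}{4}} = \frac{\sqrt{40227}}{2}$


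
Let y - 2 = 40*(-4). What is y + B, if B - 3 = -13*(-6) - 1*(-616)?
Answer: 539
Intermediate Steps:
y = -158 (y = 2 + 40*(-4) = 2 - 160 = -158)
B = 697 (B = 3 + (-13*(-6) - 1*(-616)) = 3 + (78 + 616) = 3 + 694 = 697)
y + B = -158 + 697 = 539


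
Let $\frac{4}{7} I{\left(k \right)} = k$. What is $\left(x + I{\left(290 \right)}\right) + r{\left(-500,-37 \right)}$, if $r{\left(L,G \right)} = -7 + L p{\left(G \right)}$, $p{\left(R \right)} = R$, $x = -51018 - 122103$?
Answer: $- \frac{308241}{2} \approx -1.5412 \cdot 10^{5}$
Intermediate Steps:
$x = -173121$ ($x = -51018 - 122103 = -173121$)
$I{\left(k \right)} = \frac{7 k}{4}$
$r{\left(L,G \right)} = -7 + G L$ ($r{\left(L,G \right)} = -7 + L G = -7 + G L$)
$\left(x + I{\left(290 \right)}\right) + r{\left(-500,-37 \right)} = \left(-173121 + \frac{7}{4} \cdot 290\right) - -18493 = \left(-173121 + \frac{1015}{2}\right) + \left(-7 + 18500\right) = - \frac{345227}{2} + 18493 = - \frac{308241}{2}$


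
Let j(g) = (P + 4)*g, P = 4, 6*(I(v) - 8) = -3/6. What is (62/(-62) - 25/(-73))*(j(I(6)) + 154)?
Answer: -10432/73 ≈ -142.90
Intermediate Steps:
I(v) = 95/12 (I(v) = 8 + (-3/6)/6 = 8 + (-3*1/6)/6 = 8 + (1/6)*(-1/2) = 8 - 1/12 = 95/12)
j(g) = 8*g (j(g) = (4 + 4)*g = 8*g)
(62/(-62) - 25/(-73))*(j(I(6)) + 154) = (62/(-62) - 25/(-73))*(8*(95/12) + 154) = (62*(-1/62) - 25*(-1/73))*(190/3 + 154) = (-1 + 25/73)*(652/3) = -48/73*652/3 = -10432/73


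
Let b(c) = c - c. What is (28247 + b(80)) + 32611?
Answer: 60858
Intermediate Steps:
b(c) = 0
(28247 + b(80)) + 32611 = (28247 + 0) + 32611 = 28247 + 32611 = 60858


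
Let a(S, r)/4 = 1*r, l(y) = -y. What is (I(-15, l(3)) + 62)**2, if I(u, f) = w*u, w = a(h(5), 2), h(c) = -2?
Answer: 3364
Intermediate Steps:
a(S, r) = 4*r (a(S, r) = 4*(1*r) = 4*r)
w = 8 (w = 4*2 = 8)
I(u, f) = 8*u
(I(-15, l(3)) + 62)**2 = (8*(-15) + 62)**2 = (-120 + 62)**2 = (-58)**2 = 3364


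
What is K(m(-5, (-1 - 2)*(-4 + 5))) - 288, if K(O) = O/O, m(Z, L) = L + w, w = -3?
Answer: -287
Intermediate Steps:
m(Z, L) = -3 + L (m(Z, L) = L - 3 = -3 + L)
K(O) = 1
K(m(-5, (-1 - 2)*(-4 + 5))) - 288 = 1 - 288 = -287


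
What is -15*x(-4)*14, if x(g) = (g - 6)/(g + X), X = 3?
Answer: -2100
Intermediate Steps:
x(g) = (-6 + g)/(3 + g) (x(g) = (g - 6)/(g + 3) = (-6 + g)/(3 + g))
-15*x(-4)*14 = -15*(-6 - 4)/(3 - 4)*14 = -15*(-10)/(-1)*14 = -(-15)*(-10)*14 = -15*10*14 = -150*14 = -2100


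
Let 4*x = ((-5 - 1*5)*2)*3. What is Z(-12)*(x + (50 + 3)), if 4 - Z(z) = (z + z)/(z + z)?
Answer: 114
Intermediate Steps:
Z(z) = 3 (Z(z) = 4 - (z + z)/(z + z) = 4 - 2*z/(2*z) = 4 - 2*z*1/(2*z) = 4 - 1*1 = 4 - 1 = 3)
x = -15 (x = (((-5 - 1*5)*2)*3)/4 = (((-5 - 5)*2)*3)/4 = (-10*2*3)/4 = (-20*3)/4 = (1/4)*(-60) = -15)
Z(-12)*(x + (50 + 3)) = 3*(-15 + (50 + 3)) = 3*(-15 + 53) = 3*38 = 114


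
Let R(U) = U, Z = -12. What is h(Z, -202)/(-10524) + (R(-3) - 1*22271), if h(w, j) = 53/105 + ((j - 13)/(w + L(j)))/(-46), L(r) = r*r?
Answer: -46185025249040831/2073494888640 ≈ -22274.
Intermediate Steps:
L(r) = r²
h(w, j) = 53/105 - (-13 + j)/(46*(w + j²)) (h(w, j) = 53/105 + ((j - 13)/(w + j²))/(-46) = 53*(1/105) + ((-13 + j)/(w + j²))*(-1/46) = 53/105 + ((-13 + j)/(w + j²))*(-1/46) = 53/105 - (-13 + j)/(46*(w + j²)))
h(Z, -202)/(-10524) + (R(-3) - 1*22271) = ((1365 - 105*(-202) + 2438*(-12) + 2438*(-202)²)/(4830*(-12 + (-202)²)))/(-10524) + (-3 - 1*22271) = ((1365 + 21210 - 29256 + 2438*40804)/(4830*(-12 + 40804)))*(-1/10524) + (-3 - 22271) = ((1/4830)*(1365 + 21210 - 29256 + 99480152)/40792)*(-1/10524) - 22274 = ((1/4830)*(1/40792)*99473471)*(-1/10524) - 22274 = (99473471/197025360)*(-1/10524) - 22274 = -99473471/2073494888640 - 22274 = -46185025249040831/2073494888640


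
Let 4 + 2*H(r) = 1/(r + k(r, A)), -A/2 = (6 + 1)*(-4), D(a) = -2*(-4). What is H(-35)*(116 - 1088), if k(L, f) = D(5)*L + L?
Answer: 340443/175 ≈ 1945.4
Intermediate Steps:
D(a) = 8
A = 56 (A = -2*(6 + 1)*(-4) = -14*(-4) = -2*(-28) = 56)
k(L, f) = 9*L (k(L, f) = 8*L + L = 9*L)
H(r) = -2 + 1/(20*r) (H(r) = -2 + 1/(2*(r + 9*r)) = -2 + 1/(2*((10*r))) = -2 + (1/(10*r))/2 = -2 + 1/(20*r))
H(-35)*(116 - 1088) = (-2 + (1/20)/(-35))*(116 - 1088) = (-2 + (1/20)*(-1/35))*(-972) = (-2 - 1/700)*(-972) = -1401/700*(-972) = 340443/175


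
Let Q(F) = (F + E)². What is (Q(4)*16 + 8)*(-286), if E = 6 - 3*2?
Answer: -75504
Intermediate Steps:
E = 0 (E = 6 - 6 = 0)
Q(F) = F² (Q(F) = (F + 0)² = F²)
(Q(4)*16 + 8)*(-286) = (4²*16 + 8)*(-286) = (16*16 + 8)*(-286) = (256 + 8)*(-286) = 264*(-286) = -75504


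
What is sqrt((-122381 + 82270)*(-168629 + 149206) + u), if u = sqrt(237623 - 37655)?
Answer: sqrt(779075953 + 4*sqrt(12498)) ≈ 27912.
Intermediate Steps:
u = 4*sqrt(12498) (u = sqrt(199968) = 4*sqrt(12498) ≈ 447.18)
sqrt((-122381 + 82270)*(-168629 + 149206) + u) = sqrt((-122381 + 82270)*(-168629 + 149206) + 4*sqrt(12498)) = sqrt(-40111*(-19423) + 4*sqrt(12498)) = sqrt(779075953 + 4*sqrt(12498))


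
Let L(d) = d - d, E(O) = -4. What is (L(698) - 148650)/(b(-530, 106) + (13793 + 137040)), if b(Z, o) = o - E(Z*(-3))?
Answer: -148650/150943 ≈ -0.98481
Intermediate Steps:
L(d) = 0
b(Z, o) = 4 + o (b(Z, o) = o - 1*(-4) = o + 4 = 4 + o)
(L(698) - 148650)/(b(-530, 106) + (13793 + 137040)) = (0 - 148650)/((4 + 106) + (13793 + 137040)) = -148650/(110 + 150833) = -148650/150943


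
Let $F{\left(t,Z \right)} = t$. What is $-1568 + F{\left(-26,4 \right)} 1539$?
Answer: $-41582$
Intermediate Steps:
$-1568 + F{\left(-26,4 \right)} 1539 = -1568 - 40014 = -41582$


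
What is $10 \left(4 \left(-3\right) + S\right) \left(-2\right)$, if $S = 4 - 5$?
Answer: $260$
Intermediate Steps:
$S = -1$
$10 \left(4 \left(-3\right) + S\right) \left(-2\right) = 10 \left(4 \left(-3\right) - 1\right) \left(-2\right) = 10 \left(-12 - 1\right) \left(-2\right) = 10 \left(-13\right) \left(-2\right) = \left(-130\right) \left(-2\right) = 260$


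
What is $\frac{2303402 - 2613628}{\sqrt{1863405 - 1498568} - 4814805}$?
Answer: $\frac{106691263995}{1655881915942} + \frac{22159 \sqrt{364837}}{1655881915942} \approx 0.06444$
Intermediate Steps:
$\frac{2303402 - 2613628}{\sqrt{1863405 - 1498568} - 4814805} = - \frac{310226}{\sqrt{364837} - 4814805} = - \frac{310226}{-4814805 + \sqrt{364837}}$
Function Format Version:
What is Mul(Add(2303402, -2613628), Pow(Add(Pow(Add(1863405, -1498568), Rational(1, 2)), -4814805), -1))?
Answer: Add(Rational(106691263995, 1655881915942), Mul(Rational(22159, 1655881915942), Pow(364837, Rational(1, 2)))) ≈ 0.064440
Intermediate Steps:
Mul(Add(2303402, -2613628), Pow(Add(Pow(Add(1863405, -1498568), Rational(1, 2)), -4814805), -1)) = Mul(-310226, Pow(Add(Pow(364837, Rational(1, 2)), -4814805), -1)) = Mul(-310226, Pow(Add(-4814805, Pow(364837, Rational(1, 2))), -1))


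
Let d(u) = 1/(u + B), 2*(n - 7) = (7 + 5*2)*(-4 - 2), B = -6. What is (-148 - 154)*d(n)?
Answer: 151/25 ≈ 6.0400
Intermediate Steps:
n = -44 (n = 7 + ((7 + 5*2)*(-4 - 2))/2 = 7 + ((7 + 10)*(-6))/2 = 7 + (17*(-6))/2 = 7 + (½)*(-102) = 7 - 51 = -44)
d(u) = 1/(-6 + u) (d(u) = 1/(u - 6) = 1/(-6 + u))
(-148 - 154)*d(n) = (-148 - 154)/(-6 - 44) = -302/(-50) = -302*(-1/50) = 151/25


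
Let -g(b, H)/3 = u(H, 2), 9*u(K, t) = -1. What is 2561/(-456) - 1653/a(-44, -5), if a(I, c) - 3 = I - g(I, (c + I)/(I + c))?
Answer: 485935/14136 ≈ 34.376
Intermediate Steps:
u(K, t) = -⅑ (u(K, t) = (⅑)*(-1) = -⅑)
g(b, H) = ⅓ (g(b, H) = -3*(-⅑) = ⅓)
a(I, c) = 8/3 + I (a(I, c) = 3 + (I - 1*⅓) = 3 + (I - ⅓) = 3 + (-⅓ + I) = 8/3 + I)
2561/(-456) - 1653/a(-44, -5) = 2561/(-456) - 1653/(8/3 - 44) = 2561*(-1/456) - 1653/(-124/3) = -2561/456 - 1653*(-3/124) = -2561/456 + 4959/124 = 485935/14136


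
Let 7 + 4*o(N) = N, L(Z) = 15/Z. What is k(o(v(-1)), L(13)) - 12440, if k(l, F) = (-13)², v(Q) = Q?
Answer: -12271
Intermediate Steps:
o(N) = -7/4 + N/4
k(l, F) = 169
k(o(v(-1)), L(13)) - 12440 = 169 - 12440 = -12271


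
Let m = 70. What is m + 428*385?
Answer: 164850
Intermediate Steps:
m + 428*385 = 70 + 428*385 = 70 + 164780 = 164850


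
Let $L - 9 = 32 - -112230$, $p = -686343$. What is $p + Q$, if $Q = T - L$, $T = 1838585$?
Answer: $1039971$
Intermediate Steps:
$L = 112271$ ($L = 9 + \left(32 - -112230\right) = 9 + \left(32 + 112230\right) = 9 + 112262 = 112271$)
$Q = 1726314$ ($Q = 1838585 - 112271 = 1726314$)
$p + Q = -686343 + 1726314 = 1039971$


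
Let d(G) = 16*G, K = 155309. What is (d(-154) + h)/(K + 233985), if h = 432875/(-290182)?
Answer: -715441323/112966111508 ≈ -0.0063332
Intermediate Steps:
h = -432875/290182 (h = 432875*(-1/290182) = -432875/290182 ≈ -1.4917)
(d(-154) + h)/(K + 233985) = (16*(-154) - 432875/290182)/(155309 + 233985) = (-2464 - 432875/290182)/389294 = -715441323/290182*1/389294 = -715441323/112966111508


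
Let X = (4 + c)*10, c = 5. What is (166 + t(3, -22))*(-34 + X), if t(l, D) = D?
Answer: 8064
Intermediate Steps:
X = 90 (X = (4 + 5)*10 = 9*10 = 90)
(166 + t(3, -22))*(-34 + X) = (166 - 22)*(-34 + 90) = 144*56 = 8064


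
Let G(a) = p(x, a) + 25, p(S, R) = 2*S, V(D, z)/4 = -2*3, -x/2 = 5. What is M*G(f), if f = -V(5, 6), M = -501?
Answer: -2505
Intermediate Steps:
x = -10 (x = -2*5 = -10)
V(D, z) = -24 (V(D, z) = 4*(-2*3) = 4*(-6) = -24)
f = 24 (f = -1*(-24) = 24)
G(a) = 5 (G(a) = 2*(-10) + 25 = -20 + 25 = 5)
M*G(f) = -501*5 = -2505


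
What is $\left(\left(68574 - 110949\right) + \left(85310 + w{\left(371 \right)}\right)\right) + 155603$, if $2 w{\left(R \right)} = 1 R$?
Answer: $\frac{397447}{2} \approx 1.9872 \cdot 10^{5}$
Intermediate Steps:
$w{\left(R \right)} = \frac{R}{2}$ ($w{\left(R \right)} = \frac{1 R}{2} = \frac{R}{2}$)
$\left(\left(68574 - 110949\right) + \left(85310 + w{\left(371 \right)}\right)\right) + 155603 = \left(\left(68574 - 110949\right) + \left(85310 + \frac{1}{2} \cdot 371\right)\right) + 155603 = \left(-42375 + \left(85310 + \frac{371}{2}\right)\right) + 155603 = \left(-42375 + \frac{170991}{2}\right) + 155603 = \frac{86241}{2} + 155603 = \frac{397447}{2}$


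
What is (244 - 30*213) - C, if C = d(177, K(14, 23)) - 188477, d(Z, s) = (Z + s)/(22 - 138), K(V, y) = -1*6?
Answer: 21150567/116 ≈ 1.8233e+5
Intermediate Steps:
K(V, y) = -6
d(Z, s) = -Z/116 - s/116 (d(Z, s) = (Z + s)/(-116) = (Z + s)*(-1/116) = -Z/116 - s/116)
C = -21863503/116 (C = (-1/116*177 - 1/116*(-6)) - 188477 = (-177/116 + 3/58) - 188477 = -171/116 - 188477 = -21863503/116 ≈ -1.8848e+5)
(244 - 30*213) - C = (244 - 30*213) - 1*(-21863503/116) = (244 - 6390) + 21863503/116 = -6146 + 21863503/116 = 21150567/116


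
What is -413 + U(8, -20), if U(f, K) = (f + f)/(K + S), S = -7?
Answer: -11167/27 ≈ -413.59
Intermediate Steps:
U(f, K) = 2*f/(-7 + K) (U(f, K) = (f + f)/(K - 7) = (2*f)/(-7 + K) = 2*f/(-7 + K))
-413 + U(8, -20) = -413 + 2*8/(-7 - 20) = -413 + 2*8/(-27) = -413 + 2*8*(-1/27) = -413 - 16/27 = -11167/27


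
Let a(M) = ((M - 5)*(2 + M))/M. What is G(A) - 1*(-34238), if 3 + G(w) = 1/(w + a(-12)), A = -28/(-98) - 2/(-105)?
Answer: 99657875/2911 ≈ 34235.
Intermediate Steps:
A = 32/105 (A = -28*(-1/98) - 2*(-1/105) = 2/7 + 2/105 = 32/105 ≈ 0.30476)
a(M) = (-5 + M)*(2 + M)/M (a(M) = ((-5 + M)*(2 + M))/M = (-5 + M)*(2 + M)/M)
G(w) = -3 + 1/(-85/6 + w) (G(w) = -3 + 1/(w + (-3 - 12 - 10/(-12))) = -3 + 1/(w + (-3 - 12 - 10*(-1/12))) = -3 + 1/(w + (-3 - 12 + 5/6)) = -3 + 1/(w - 85/6) = -3 + 1/(-85/6 + w))
G(A) - 1*(-34238) = 9*(29 - 2*32/105)/(-85 + 6*(32/105)) - 1*(-34238) = 9*(29 - 64/105)/(-85 + 64/35) + 34238 = 9*(2981/105)/(-2911/35) + 34238 = 9*(-35/2911)*(2981/105) + 34238 = -8943/2911 + 34238 = 99657875/2911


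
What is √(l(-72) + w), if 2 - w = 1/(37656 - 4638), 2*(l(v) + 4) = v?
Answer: I*√41427189330/33018 ≈ 6.1644*I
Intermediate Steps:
l(v) = -4 + v/2
w = 66035/33018 (w = 2 - 1/(37656 - 4638) = 2 - 1/33018 = 66035/33018 ≈ 2.0000)
√(l(-72) + w) = √((-4 + (½)*(-72)) + 66035/33018) = √((-4 - 36) + 66035/33018) = √(-40 + 66035/33018) = √(-1254685/33018) = I*√41427189330/33018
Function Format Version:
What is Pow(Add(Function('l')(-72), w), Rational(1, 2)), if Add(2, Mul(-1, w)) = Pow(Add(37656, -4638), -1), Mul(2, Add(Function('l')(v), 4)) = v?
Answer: Mul(Rational(1, 33018), I, Pow(41427189330, Rational(1, 2))) ≈ Mul(6.1644, I)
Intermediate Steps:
Function('l')(v) = Add(-4, Mul(Rational(1, 2), v))
w = Rational(66035, 33018) (w = Add(2, Mul(-1, Pow(Add(37656, -4638), -1))) = Add(2, Mul(-1, Pow(33018, -1))) = Add(2, Mul(-1, Rational(1, 33018))) = Add(2, Rational(-1, 33018)) = Rational(66035, 33018) ≈ 2.0000)
Pow(Add(Function('l')(-72), w), Rational(1, 2)) = Pow(Add(Add(-4, Mul(Rational(1, 2), -72)), Rational(66035, 33018)), Rational(1, 2)) = Pow(Add(Add(-4, -36), Rational(66035, 33018)), Rational(1, 2)) = Pow(Add(-40, Rational(66035, 33018)), Rational(1, 2)) = Pow(Rational(-1254685, 33018), Rational(1, 2)) = Mul(Rational(1, 33018), I, Pow(41427189330, Rational(1, 2)))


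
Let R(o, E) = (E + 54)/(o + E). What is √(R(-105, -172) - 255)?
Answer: I*√19533209/277 ≈ 15.955*I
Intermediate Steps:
R(o, E) = (54 + E)/(E + o)
√(R(-105, -172) - 255) = √((54 - 172)/(-172 - 105) - 255) = √(-118/(-277) - 255) = √(-1/277*(-118) - 255) = √(118/277 - 255) = √(-70517/277) = I*√19533209/277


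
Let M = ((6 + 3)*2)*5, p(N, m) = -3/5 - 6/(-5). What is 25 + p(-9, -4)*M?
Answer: 79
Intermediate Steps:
p(N, m) = ⅗ (p(N, m) = -3*⅕ - 6*(-⅕) = -⅗ + 6/5 = ⅗)
M = 90 (M = (9*2)*5 = 18*5 = 90)
25 + p(-9, -4)*M = 25 + (⅗)*90 = 25 + 54 = 79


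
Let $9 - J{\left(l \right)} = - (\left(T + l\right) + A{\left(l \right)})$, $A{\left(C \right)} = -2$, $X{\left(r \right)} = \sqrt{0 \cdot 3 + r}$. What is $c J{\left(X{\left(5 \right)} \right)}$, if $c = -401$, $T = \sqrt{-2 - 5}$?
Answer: $-2807 - 401 \sqrt{5} - 401 i \sqrt{7} \approx -3703.7 - 1060.9 i$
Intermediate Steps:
$T = i \sqrt{7}$ ($T = \sqrt{-7} = i \sqrt{7} \approx 2.6458 i$)
$X{\left(r \right)} = \sqrt{r}$ ($X{\left(r \right)} = \sqrt{0 + r} = \sqrt{r}$)
$J{\left(l \right)} = 7 + l + i \sqrt{7}$ ($J{\left(l \right)} = 9 - - (\left(i \sqrt{7} + l\right) - 2) = 9 - - (\left(l + i \sqrt{7}\right) - 2) = 9 - - (-2 + l + i \sqrt{7}) = 9 - \left(2 - l - i \sqrt{7}\right) = 9 + \left(-2 + l + i \sqrt{7}\right) = 7 + l + i \sqrt{7}$)
$c J{\left(X{\left(5 \right)} \right)} = - 401 \left(7 + \sqrt{5} + i \sqrt{7}\right) = -2807 - 401 \sqrt{5} - 401 i \sqrt{7}$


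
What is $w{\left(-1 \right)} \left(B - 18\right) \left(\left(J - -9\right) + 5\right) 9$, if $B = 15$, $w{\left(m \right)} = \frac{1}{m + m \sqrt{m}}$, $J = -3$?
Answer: $\frac{297}{2} - \frac{297 i}{2} \approx 148.5 - 148.5 i$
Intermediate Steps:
$w{\left(m \right)} = \frac{1}{m + m^{\frac{3}{2}}}$
$w{\left(-1 \right)} \left(B - 18\right) \left(\left(J - -9\right) + 5\right) 9 = \frac{\left(15 - 18\right) \left(\left(-3 - -9\right) + 5\right)}{-1 + \left(-1\right)^{\frac{3}{2}}} \cdot 9 = \frac{\left(-3\right) \left(\left(-3 + 9\right) + 5\right)}{-1 - i} 9 = \frac{-1 + i}{2} \left(- 3 \left(6 + 5\right)\right) 9 = \frac{-1 + i}{2} \left(\left(-3\right) 11\right) 9 = \frac{-1 + i}{2} \left(-33\right) 9 = - \frac{33 \left(-1 + i\right)}{2} \cdot 9 = - \frac{297 \left(-1 + i\right)}{2}$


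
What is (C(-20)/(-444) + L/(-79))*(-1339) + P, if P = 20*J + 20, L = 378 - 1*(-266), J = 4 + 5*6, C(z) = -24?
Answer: 33740230/2923 ≈ 11543.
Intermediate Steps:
J = 34 (J = 4 + 30 = 34)
L = 644 (L = 378 + 266 = 644)
P = 700 (P = 20*34 + 20 = 680 + 20 = 700)
(C(-20)/(-444) + L/(-79))*(-1339) + P = (-24/(-444) + 644/(-79))*(-1339) + 700 = (-24*(-1/444) + 644*(-1/79))*(-1339) + 700 = (2/37 - 644/79)*(-1339) + 700 = -23670/2923*(-1339) + 700 = 31694130/2923 + 700 = 33740230/2923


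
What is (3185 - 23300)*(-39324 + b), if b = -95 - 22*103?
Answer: 838493775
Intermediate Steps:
b = -2361 (b = -95 - 2266 = -2361)
(3185 - 23300)*(-39324 + b) = (3185 - 23300)*(-39324 - 2361) = -20115*(-41685) = 838493775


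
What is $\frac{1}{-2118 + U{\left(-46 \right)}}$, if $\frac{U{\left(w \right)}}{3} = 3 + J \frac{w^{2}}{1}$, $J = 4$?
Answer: $\frac{1}{23283} \approx 4.295 \cdot 10^{-5}$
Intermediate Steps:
$U{\left(w \right)} = 9 + 12 w^{2}$ ($U{\left(w \right)} = 3 \left(3 + 4 \frac{w^{2}}{1}\right) = 3 \left(3 + 4 \cdot 1 w^{2}\right) = 3 \left(3 + 4 w^{2}\right) = 9 + 12 w^{2}$)
$\frac{1}{-2118 + U{\left(-46 \right)}} = \frac{1}{-2118 + \left(9 + 12 \left(-46\right)^{2}\right)} = \frac{1}{-2118 + \left(9 + 12 \cdot 2116\right)} = \frac{1}{-2118 + \left(9 + 25392\right)} = \frac{1}{-2118 + 25401} = \frac{1}{23283}$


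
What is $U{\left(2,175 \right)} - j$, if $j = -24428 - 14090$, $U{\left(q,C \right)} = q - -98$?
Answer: $38618$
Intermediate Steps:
$U{\left(q,C \right)} = 98 + q$ ($U{\left(q,C \right)} = q + 98 = 98 + q$)
$j = -38518$
$U{\left(2,175 \right)} - j = \left(98 + 2\right) - -38518 = 100 + 38518 = 38618$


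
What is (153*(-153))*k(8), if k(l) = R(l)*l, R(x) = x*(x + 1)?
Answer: -13483584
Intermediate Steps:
R(x) = x*(1 + x)
k(l) = l²*(1 + l) (k(l) = (l*(1 + l))*l = l²*(1 + l))
(153*(-153))*k(8) = (153*(-153))*(8²*(1 + 8)) = -1498176*9 = -23409*576 = -13483584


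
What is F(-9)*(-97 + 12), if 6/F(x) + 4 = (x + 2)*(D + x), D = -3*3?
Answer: -255/61 ≈ -4.1803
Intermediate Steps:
D = -9
F(x) = 6/(-4 + (-9 + x)*(2 + x)) (F(x) = 6/(-4 + (x + 2)*(-9 + x)) = 6/(-4 + (2 + x)*(-9 + x)) = 6/(-4 + (-9 + x)*(2 + x)))
F(-9)*(-97 + 12) = (6/(-22 + (-9)**2 - 7*(-9)))*(-97 + 12) = (6/(-22 + 81 + 63))*(-85) = (6/122)*(-85) = (6*(1/122))*(-85) = (3/61)*(-85) = -255/61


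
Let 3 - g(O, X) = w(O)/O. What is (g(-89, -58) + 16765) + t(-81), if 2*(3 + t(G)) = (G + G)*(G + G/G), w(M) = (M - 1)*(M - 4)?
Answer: 2077175/89 ≈ 23339.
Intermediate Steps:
w(M) = (-1 + M)*(-4 + M)
t(G) = -3 + G*(1 + G) (t(G) = -3 + ((G + G)*(G + G/G))/2 = -3 + ((2*G)*(G + 1))/2 = -3 + ((2*G)*(1 + G))/2 = -3 + (2*G*(1 + G))/2 = -3 + G*(1 + G))
g(O, X) = 3 - (4 + O**2 - 5*O)/O
(g(-89, -58) + 16765) + t(-81) = ((8 - 1*(-89) - 4/(-89)) + 16765) + (-3 - 81 + (-81)**2) = ((8 + 89 - 4*(-1/89)) + 16765) + (-3 - 81 + 6561) = ((8 + 89 + 4/89) + 16765) + 6477 = (8637/89 + 16765) + 6477 = 1500722/89 + 6477 = 2077175/89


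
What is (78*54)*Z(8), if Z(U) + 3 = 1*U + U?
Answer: 54756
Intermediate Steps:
Z(U) = -3 + 2*U (Z(U) = -3 + (1*U + U) = -3 + (U + U) = -3 + 2*U)
(78*54)*Z(8) = (78*54)*(-3 + 2*8) = 4212*(-3 + 16) = 4212*13 = 54756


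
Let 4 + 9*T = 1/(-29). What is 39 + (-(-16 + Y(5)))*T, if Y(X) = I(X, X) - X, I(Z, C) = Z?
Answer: 923/29 ≈ 31.828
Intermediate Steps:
T = -13/29 (T = -4/9 + (⅑)/(-29) = -4/9 + (⅑)*(-1/29) = -4/9 - 1/261 = -13/29 ≈ -0.44828)
Y(X) = 0 (Y(X) = X - X = 0)
39 + (-(-16 + Y(5)))*T = 39 - (-16 + 0)*(-13/29) = 39 - 1*(-16)*(-13/29) = 39 + 16*(-13/29) = 39 - 208/29 = 923/29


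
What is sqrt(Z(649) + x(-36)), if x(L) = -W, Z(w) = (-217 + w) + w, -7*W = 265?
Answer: 2*sqrt(13706)/7 ≈ 33.449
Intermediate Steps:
W = -265/7 (W = -1/7*265 = -265/7 ≈ -37.857)
Z(w) = -217 + 2*w
x(L) = 265/7 (x(L) = -1*(-265/7) = 265/7)
sqrt(Z(649) + x(-36)) = sqrt((-217 + 2*649) + 265/7) = sqrt((-217 + 1298) + 265/7) = sqrt(1081 + 265/7) = sqrt(7832/7) = 2*sqrt(13706)/7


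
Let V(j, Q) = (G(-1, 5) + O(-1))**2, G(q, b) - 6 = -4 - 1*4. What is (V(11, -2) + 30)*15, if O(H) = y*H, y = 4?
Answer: 990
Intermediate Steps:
G(q, b) = -2 (G(q, b) = 6 + (-4 - 1*4) = 6 + (-4 - 4) = 6 - 8 = -2)
O(H) = 4*H
V(j, Q) = 36 (V(j, Q) = (-2 + 4*(-1))**2 = (-2 - 4)**2 = (-6)**2 = 36)
(V(11, -2) + 30)*15 = (36 + 30)*15 = 66*15 = 990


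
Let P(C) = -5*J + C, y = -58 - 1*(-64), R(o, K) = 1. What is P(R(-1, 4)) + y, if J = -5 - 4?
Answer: 52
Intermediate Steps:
y = 6 (y = -58 + 64 = 6)
J = -9
P(C) = 45 + C (P(C) = -5*(-9) + C = 45 + C)
P(R(-1, 4)) + y = (45 + 1) + 6 = 46 + 6 = 52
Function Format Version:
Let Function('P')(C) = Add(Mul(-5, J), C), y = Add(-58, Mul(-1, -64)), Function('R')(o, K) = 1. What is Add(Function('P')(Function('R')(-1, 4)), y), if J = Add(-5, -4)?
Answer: 52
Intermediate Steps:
y = 6 (y = Add(-58, 64) = 6)
J = -9
Function('P')(C) = Add(45, C) (Function('P')(C) = Add(Mul(-5, -9), C) = Add(45, C))
Add(Function('P')(Function('R')(-1, 4)), y) = Add(Add(45, 1), 6) = Add(46, 6) = 52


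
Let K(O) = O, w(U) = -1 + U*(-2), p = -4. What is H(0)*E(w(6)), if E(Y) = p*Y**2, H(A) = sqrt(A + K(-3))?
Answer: -676*I*sqrt(3) ≈ -1170.9*I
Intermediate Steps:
w(U) = -1 - 2*U
H(A) = sqrt(-3 + A) (H(A) = sqrt(A - 3) = sqrt(-3 + A))
E(Y) = -4*Y**2
H(0)*E(w(6)) = sqrt(-3 + 0)*(-4*(-1 - 2*6)**2) = sqrt(-3)*(-4*(-1 - 12)**2) = (I*sqrt(3))*(-4*(-13)**2) = (I*sqrt(3))*(-4*169) = (I*sqrt(3))*(-676) = -676*I*sqrt(3)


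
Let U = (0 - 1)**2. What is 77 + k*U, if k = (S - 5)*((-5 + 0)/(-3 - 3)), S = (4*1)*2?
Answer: 159/2 ≈ 79.500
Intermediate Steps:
S = 8 (S = 4*2 = 8)
U = 1 (U = (-1)**2 = 1)
k = 5/2 (k = (8 - 5)*((-5 + 0)/(-3 - 3)) = 3*(-5/(-6)) = 3*(-5*(-1/6)) = 3*(5/6) = 5/2 ≈ 2.5000)
77 + k*U = 77 + (5/2)*1 = 77 + 5/2 = 159/2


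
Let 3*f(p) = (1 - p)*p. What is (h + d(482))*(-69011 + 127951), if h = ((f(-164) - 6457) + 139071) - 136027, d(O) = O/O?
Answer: -732742080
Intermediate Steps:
f(p) = p*(1 - p)/3 (f(p) = ((1 - p)*p)/3 = (p*(1 - p))/3 = p*(1 - p)/3)
d(O) = 1
h = -12433 (h = (((1/3)*(-164)*(1 - 1*(-164)) - 6457) + 139071) - 136027 = (((1/3)*(-164)*(1 + 164) - 6457) + 139071) - 136027 = (((1/3)*(-164)*165 - 6457) + 139071) - 136027 = ((-9020 - 6457) + 139071) - 136027 = (-15477 + 139071) - 136027 = 123594 - 136027 = -12433)
(h + d(482))*(-69011 + 127951) = (-12433 + 1)*(-69011 + 127951) = -12432*58940 = -732742080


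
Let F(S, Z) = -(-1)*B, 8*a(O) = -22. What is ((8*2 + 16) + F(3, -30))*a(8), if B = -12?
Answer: -55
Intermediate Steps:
a(O) = -11/4 (a(O) = (1/8)*(-22) = -11/4)
F(S, Z) = -12 (F(S, Z) = -(-1)*(-12) = -1*12 = -12)
((8*2 + 16) + F(3, -30))*a(8) = ((8*2 + 16) - 12)*(-11/4) = ((16 + 16) - 12)*(-11/4) = (32 - 12)*(-11/4) = 20*(-11/4) = -55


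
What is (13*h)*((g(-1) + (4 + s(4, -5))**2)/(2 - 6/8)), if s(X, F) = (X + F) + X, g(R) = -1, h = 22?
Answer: 54912/5 ≈ 10982.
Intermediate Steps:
s(X, F) = F + 2*X (s(X, F) = (F + X) + X = F + 2*X)
(13*h)*((g(-1) + (4 + s(4, -5))**2)/(2 - 6/8)) = (13*22)*((-1 + (4 + (-5 + 2*4))**2)/(2 - 6/8)) = 286*((-1 + (4 + (-5 + 8))**2)/(2 - 6*1/8)) = 286*((-1 + (4 + 3)**2)/(2 - 3/4)) = 286*((-1 + 7**2)/(5/4)) = 286*((-1 + 49)*(4/5)) = 286*(48*(4/5)) = 286*(192/5) = 54912/5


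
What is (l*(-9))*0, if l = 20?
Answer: 0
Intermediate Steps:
(l*(-9))*0 = (20*(-9))*0 = -180*0 = 0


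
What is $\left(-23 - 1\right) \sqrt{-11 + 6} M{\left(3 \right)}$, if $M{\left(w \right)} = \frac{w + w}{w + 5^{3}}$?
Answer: $- \frac{9 i \sqrt{5}}{8} \approx - 2.5156 i$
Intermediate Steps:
$M{\left(w \right)} = \frac{2 w}{125 + w}$ ($M{\left(w \right)} = \frac{2 w}{w + 125} = \frac{2 w}{125 + w}$)
$\left(-23 - 1\right) \sqrt{-11 + 6} M{\left(3 \right)} = \left(-23 - 1\right) \sqrt{-11 + 6} \cdot 2 \cdot 3 \frac{1}{125 + 3} = \left(-23 - 1\right) \sqrt{-5} \cdot 2 \cdot 3 \cdot \frac{1}{128} = - 24 i \sqrt{5} \cdot 2 \cdot 3 \cdot \frac{1}{128} = - 24 i \sqrt{5} \cdot \frac{3}{64} = - \frac{9 i \sqrt{5}}{8}$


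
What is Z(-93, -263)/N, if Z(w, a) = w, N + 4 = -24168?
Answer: 93/24172 ≈ 0.0038474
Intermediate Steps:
N = -24172 (N = -4 - 24168 = -24172)
Z(-93, -263)/N = -93/(-24172) = -93*(-1/24172) = 93/24172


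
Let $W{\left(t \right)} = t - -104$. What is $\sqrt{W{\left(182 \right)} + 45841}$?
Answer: $\sqrt{46127} \approx 214.77$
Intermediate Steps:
$W{\left(t \right)} = 104 + t$ ($W{\left(t \right)} = t + 104 = 104 + t$)
$\sqrt{W{\left(182 \right)} + 45841} = \sqrt{\left(104 + 182\right) + 45841} = \sqrt{286 + 45841} = \sqrt{46127}$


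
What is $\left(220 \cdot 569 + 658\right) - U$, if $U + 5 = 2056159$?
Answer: $-1930316$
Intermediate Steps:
$U = 2056154$ ($U = -5 + 2056159 = 2056154$)
$\left(220 \cdot 569 + 658\right) - U = \left(220 \cdot 569 + 658\right) - 2056154 = \left(125180 + 658\right) - 2056154 = 125838 - 2056154 = -1930316$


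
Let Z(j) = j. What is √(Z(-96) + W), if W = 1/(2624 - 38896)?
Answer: I*√7893950171/9068 ≈ 9.798*I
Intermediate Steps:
W = -1/36272 (W = 1/(-36272) = -1/36272 ≈ -2.7569e-5)
√(Z(-96) + W) = √(-96 - 1/36272) = √(-3482113/36272) = I*√7893950171/9068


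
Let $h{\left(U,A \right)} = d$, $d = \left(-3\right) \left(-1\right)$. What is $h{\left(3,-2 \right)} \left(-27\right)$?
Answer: $-81$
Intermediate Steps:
$d = 3$
$h{\left(U,A \right)} = 3$
$h{\left(3,-2 \right)} \left(-27\right) = 3 \left(-27\right) = -81$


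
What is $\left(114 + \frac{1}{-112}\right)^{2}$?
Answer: $\frac{162996289}{12544} \approx 12994.0$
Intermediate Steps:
$\left(114 + \frac{1}{-112}\right)^{2} = \left(114 - \frac{1}{112}\right)^{2} = \left(\frac{12767}{112}\right)^{2} = \frac{162996289}{12544}$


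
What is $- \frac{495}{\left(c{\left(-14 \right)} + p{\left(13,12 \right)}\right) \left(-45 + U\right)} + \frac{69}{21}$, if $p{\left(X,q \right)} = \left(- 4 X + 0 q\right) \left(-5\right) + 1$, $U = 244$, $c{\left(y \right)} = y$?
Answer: $\frac{1127054}{344071} \approx 3.2756$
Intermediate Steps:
$p{\left(X,q \right)} = 1 + 20 X$ ($p{\left(X,q \right)} = \left(- 4 X + 0\right) \left(-5\right) + 1 = - 4 X \left(-5\right) + 1 = 20 X + 1 = 1 + 20 X$)
$- \frac{495}{\left(c{\left(-14 \right)} + p{\left(13,12 \right)}\right) \left(-45 + U\right)} + \frac{69}{21} = - \frac{495}{\left(-14 + \left(1 + 20 \cdot 13\right)\right) \left(-45 + 244\right)} + \frac{69}{21} = - \frac{495}{\left(-14 + \left(1 + 260\right)\right) 199} + 69 \cdot \frac{1}{21} = - \frac{495}{\left(-14 + 261\right) 199} + \frac{23}{7} = - \frac{495}{247 \cdot 199} + \frac{23}{7} = - \frac{495}{49153} + \frac{23}{7} = \frac{1127054}{344071}$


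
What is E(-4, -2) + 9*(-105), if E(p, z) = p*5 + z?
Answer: -967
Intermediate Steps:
E(p, z) = z + 5*p (E(p, z) = 5*p + z = z + 5*p)
E(-4, -2) + 9*(-105) = (-2 + 5*(-4)) + 9*(-105) = (-2 - 20) - 945 = -22 - 945 = -967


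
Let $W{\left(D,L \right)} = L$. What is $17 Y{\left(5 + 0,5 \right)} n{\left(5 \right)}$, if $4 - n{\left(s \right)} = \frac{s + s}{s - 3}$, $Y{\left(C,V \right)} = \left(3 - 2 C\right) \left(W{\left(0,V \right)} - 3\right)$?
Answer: $238$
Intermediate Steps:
$Y{\left(C,V \right)} = \left(-3 + V\right) \left(3 - 2 C\right)$ ($Y{\left(C,V \right)} = \left(3 - 2 C\right) \left(V - 3\right) = \left(3 - 2 C\right) \left(-3 + V\right) = \left(-3 + V\right) \left(3 - 2 C\right)$)
$n{\left(s \right)} = 4 - \frac{2 s}{-3 + s}$ ($n{\left(s \right)} = 4 - \frac{s + s}{s - 3} = 4 - \frac{2 s}{-3 + s}$)
$17 Y{\left(5 + 0,5 \right)} n{\left(5 \right)} = 17 \left(-9 + 3 \cdot 5 + 6 \left(5 + 0\right) - 2 \left(5 + 0\right) 5\right) \frac{2 \left(-6 + 5\right)}{-3 + 5} = 17 \left(-9 + 15 + 6 \cdot 5 - 10 \cdot 5\right) 2 \cdot \frac{1}{2} \left(-1\right) = 17 \left(-9 + 15 + 30 - 50\right) 2 \cdot \frac{1}{2} \left(-1\right) = 17 \left(-14\right) \left(-1\right) = \left(-238\right) \left(-1\right) = 238$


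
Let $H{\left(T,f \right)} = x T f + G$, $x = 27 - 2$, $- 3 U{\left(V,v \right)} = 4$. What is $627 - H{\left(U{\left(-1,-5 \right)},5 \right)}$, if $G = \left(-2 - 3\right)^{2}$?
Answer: $\frac{2306}{3} \approx 768.67$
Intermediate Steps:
$U{\left(V,v \right)} = - \frac{4}{3}$ ($U{\left(V,v \right)} = \left(- \frac{1}{3}\right) 4 = - \frac{4}{3}$)
$x = 25$
$G = 25$ ($G = \left(-5\right)^{2} = 25$)
$H{\left(T,f \right)} = 25 + 25 T f$ ($H{\left(T,f \right)} = 25 T f + 25 = 25 + 25 T f$)
$627 - H{\left(U{\left(-1,-5 \right)},5 \right)} = 627 - \left(25 + 25 \left(- \frac{4}{3}\right) 5\right) = 627 - \left(25 - \frac{500}{3}\right) = 627 - - \frac{425}{3} = 627 + \frac{425}{3} = \frac{2306}{3}$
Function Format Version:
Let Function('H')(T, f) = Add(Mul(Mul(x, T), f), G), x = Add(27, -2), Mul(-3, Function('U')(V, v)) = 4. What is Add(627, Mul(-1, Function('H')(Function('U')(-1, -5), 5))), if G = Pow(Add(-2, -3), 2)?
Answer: Rational(2306, 3) ≈ 768.67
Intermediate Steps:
Function('U')(V, v) = Rational(-4, 3) (Function('U')(V, v) = Mul(Rational(-1, 3), 4) = Rational(-4, 3))
x = 25
G = 25 (G = Pow(-5, 2) = 25)
Function('H')(T, f) = Add(25, Mul(25, T, f)) (Function('H')(T, f) = Add(Mul(Mul(25, T), f), 25) = Add(Mul(25, T, f), 25) = Add(25, Mul(25, T, f)))
Add(627, Mul(-1, Function('H')(Function('U')(-1, -5), 5))) = Add(627, Mul(-1, Add(25, Mul(25, Rational(-4, 3), 5)))) = Add(627, Mul(-1, Add(25, Rational(-500, 3)))) = Add(627, Mul(-1, Rational(-425, 3))) = Add(627, Rational(425, 3)) = Rational(2306, 3)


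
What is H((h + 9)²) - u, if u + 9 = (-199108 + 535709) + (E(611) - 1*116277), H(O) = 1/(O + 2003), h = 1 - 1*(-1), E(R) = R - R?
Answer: -467949059/2124 ≈ -2.2032e+5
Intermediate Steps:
E(R) = 0
h = 2 (h = 1 + 1 = 2)
H(O) = 1/(2003 + O)
u = 220315 (u = -9 + ((-199108 + 535709) + (0 - 1*116277)) = -9 + (336601 + (0 - 116277)) = -9 + (336601 - 116277) = -9 + 220324 = 220315)
H((h + 9)²) - u = 1/(2003 + (2 + 9)²) - 1*220315 = 1/(2003 + 11²) - 220315 = 1/(2003 + 121) - 220315 = 1/2124 - 220315 = -467949059/2124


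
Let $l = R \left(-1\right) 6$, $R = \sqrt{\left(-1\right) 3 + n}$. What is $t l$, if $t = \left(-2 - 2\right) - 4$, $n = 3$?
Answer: $0$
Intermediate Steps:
$R = 0$ ($R = \sqrt{\left(-1\right) 3 + 3} = \sqrt{-3 + 3} = \sqrt{0} = 0$)
$l = 0$ ($l = 0 \left(-1\right) 6 = 0 \cdot 6 = 0$)
$t = -8$ ($t = -4 - 4 = -8$)
$t l = \left(-8\right) 0 = 0$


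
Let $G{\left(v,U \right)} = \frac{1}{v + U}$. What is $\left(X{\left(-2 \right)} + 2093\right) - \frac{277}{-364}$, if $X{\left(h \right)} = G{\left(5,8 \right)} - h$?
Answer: $\frac{762885}{364} \approx 2095.8$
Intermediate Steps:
$G{\left(v,U \right)} = \frac{1}{U + v}$
$X{\left(h \right)} = \frac{1}{13} - h$ ($X{\left(h \right)} = \frac{1}{8 + 5} - h = \frac{1}{13} - h$)
$\left(X{\left(-2 \right)} + 2093\right) - \frac{277}{-364} = \left(\left(\frac{1}{13} - -2\right) + 2093\right) - \frac{277}{-364} = \left(\left(\frac{1}{13} + 2\right) + 2093\right) - - \frac{277}{364} = \left(\frac{27}{13} + 2093\right) + \frac{277}{364} = \frac{27236}{13} + \frac{277}{364} = \frac{762885}{364}$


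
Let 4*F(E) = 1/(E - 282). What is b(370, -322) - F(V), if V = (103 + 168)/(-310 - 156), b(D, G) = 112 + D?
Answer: 126942645/263366 ≈ 482.00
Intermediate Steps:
V = -271/466 (V = 271/(-466) = 271*(-1/466) = -271/466 ≈ -0.58154)
F(E) = 1/(4*(-282 + E)) (F(E) = 1/(4*(E - 282)) = 1/(4*(-282 + E)))
b(370, -322) - F(V) = (112 + 370) - 1/(4*(-282 - 271/466)) = 482 - 1/(4*(-131683/466)) = 482 - (-466)/(4*131683) = 482 - 1*(-233/263366) = 482 + 233/263366 = 126942645/263366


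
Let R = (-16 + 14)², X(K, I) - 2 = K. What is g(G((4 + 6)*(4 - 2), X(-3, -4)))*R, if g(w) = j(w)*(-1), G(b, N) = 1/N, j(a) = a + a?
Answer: 8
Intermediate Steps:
X(K, I) = 2 + K
j(a) = 2*a
g(w) = -2*w (g(w) = (2*w)*(-1) = -2*w)
R = 4 (R = (-2)² = 4)
g(G((4 + 6)*(4 - 2), X(-3, -4)))*R = -2/(2 - 3)*4 = -2/(-1)*4 = -2*(-1)*4 = 2*4 = 8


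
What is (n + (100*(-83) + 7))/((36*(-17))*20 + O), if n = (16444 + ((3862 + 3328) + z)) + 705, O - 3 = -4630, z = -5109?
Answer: -10937/16867 ≈ -0.64843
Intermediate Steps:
O = -4627 (O = 3 - 4630 = -4627)
n = 19230 (n = (16444 + ((3862 + 3328) - 5109)) + 705 = (16444 + (7190 - 5109)) + 705 = (16444 + 2081) + 705 = 18525 + 705 = 19230)
(n + (100*(-83) + 7))/((36*(-17))*20 + O) = (19230 + (100*(-83) + 7))/((36*(-17))*20 - 4627) = (19230 + (-8300 + 7))/(-612*20 - 4627) = (19230 - 8293)/(-12240 - 4627) = 10937/(-16867) = 10937*(-1/16867) = -10937/16867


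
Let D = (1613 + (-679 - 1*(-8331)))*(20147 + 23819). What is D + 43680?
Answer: 407388670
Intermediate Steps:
D = 407344990 (D = (1613 + (-679 + 8331))*43966 = (1613 + 7652)*43966 = 9265*43966 = 407344990)
D + 43680 = 407344990 + 43680 = 407388670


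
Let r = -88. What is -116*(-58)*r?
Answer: -592064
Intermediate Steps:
-116*(-58)*r = -116*(-58)*(-88) = -(-6728)*(-88) = -1*592064 = -592064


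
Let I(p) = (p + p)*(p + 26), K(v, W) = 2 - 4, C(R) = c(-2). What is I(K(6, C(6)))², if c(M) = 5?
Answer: 9216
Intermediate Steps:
C(R) = 5
K(v, W) = -2
I(p) = 2*p*(26 + p) (I(p) = (2*p)*(26 + p) = 2*p*(26 + p))
I(K(6, C(6)))² = (2*(-2)*(26 - 2))² = (2*(-2)*24)² = (-96)² = 9216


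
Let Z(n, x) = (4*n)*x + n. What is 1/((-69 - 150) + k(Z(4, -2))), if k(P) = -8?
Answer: -1/227 ≈ -0.0044053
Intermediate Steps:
Z(n, x) = n + 4*n*x (Z(n, x) = 4*n*x + n = n + 4*n*x)
1/((-69 - 150) + k(Z(4, -2))) = 1/((-69 - 150) - 8) = 1/(-219 - 8) = 1/(-227) = -1/227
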